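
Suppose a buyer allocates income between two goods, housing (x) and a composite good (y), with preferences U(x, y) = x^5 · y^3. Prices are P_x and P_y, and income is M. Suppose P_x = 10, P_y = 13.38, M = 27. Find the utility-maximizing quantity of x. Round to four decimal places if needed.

x* = 1.6875

The MRS is (5/3)·y/x. Set MRS = P_x/P_y.
Rearranging, P_y·y = (3/5)·P_x·x. Substituting into the budget gives P_x·x·(1 + (3/5)) = M.
Demand: x*(P_x,P_y,M) = 0.625·M/P_x and y* = 0.375·M/P_y.
At P_x=10, P_y=13.38, M=27: x* = 0.625·27/10 = 1.6875.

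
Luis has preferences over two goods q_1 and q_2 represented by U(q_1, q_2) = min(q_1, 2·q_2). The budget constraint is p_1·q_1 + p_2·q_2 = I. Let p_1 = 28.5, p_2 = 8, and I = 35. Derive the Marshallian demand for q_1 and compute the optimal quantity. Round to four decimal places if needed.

Leontief preferences: the optimum is at the kink where q_1/2 = q_2/1, i.e. q_2 = (1/2)·q_1.
Budget: p_1·q_1 + p_2·(1/2)·q_1 = I, so (2·p_1 + p_2)·q_1 = 2·I.
Demand: q_1*(p_1,p_2,I) = 2·I/(2·p_1 + p_2), q_2* = I/(2·p_1 + p_2).
Here 2·28.5 + 8 = 65, giving q_1* = 1.0769.

q_1* = 1.0769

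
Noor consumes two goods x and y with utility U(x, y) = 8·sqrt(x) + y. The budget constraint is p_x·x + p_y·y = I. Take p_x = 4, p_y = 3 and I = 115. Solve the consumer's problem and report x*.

x* = 9

Set MRS = p_x/p_y: 4·x^(−1/2) = p_x/p_y.
Solve: √x = 4·p_y/p_x, so x*(p_x,p_y) = (4·p_y/p_x)², and y* = (I − p_x·x*)/p_y.
Plugging in: x* = (4·3/4)² = 9.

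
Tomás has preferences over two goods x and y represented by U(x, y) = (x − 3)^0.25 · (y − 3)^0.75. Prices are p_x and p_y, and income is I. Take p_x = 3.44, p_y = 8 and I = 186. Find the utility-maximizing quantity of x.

MRS = (1/3)·(y−3)/(x−3). Tangency with p_x/p_y gives y−3 = 3·(p_x/p_y)·(x−3).
After buying the subsistence bundle (3, 3), a share 0.25 of the remaining income goes to x: x* = 3 + 0.25·(I − 3p_x − 3p_y)/p_x.
Discretionary income = 186 − 3·3.44 − 3·8 = 151.68; x* = 3 + 0.25·151.68/3.44 = 14.0233.

x* = 14.0233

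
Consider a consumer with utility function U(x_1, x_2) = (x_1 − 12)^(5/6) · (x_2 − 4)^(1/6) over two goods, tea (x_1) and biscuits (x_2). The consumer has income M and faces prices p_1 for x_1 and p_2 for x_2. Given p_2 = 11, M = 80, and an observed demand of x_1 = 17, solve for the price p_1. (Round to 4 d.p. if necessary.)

p_1 = 2

MRS = 5·(x_2−4)/(x_1−12). Tangency with p_1/p_2 gives x_2−4 = (1/5)·(p_1/p_2)·(x_1−12).
Substituting into the budget: x_1* = 12 + 5/6·(M − 12·p_1 − 4·p_2)/p_1, and x_2* = 4 + 1/6·(…)/p_2.
Set x_1* = 17 in the demand function and solve for p_1: p_1 = 2.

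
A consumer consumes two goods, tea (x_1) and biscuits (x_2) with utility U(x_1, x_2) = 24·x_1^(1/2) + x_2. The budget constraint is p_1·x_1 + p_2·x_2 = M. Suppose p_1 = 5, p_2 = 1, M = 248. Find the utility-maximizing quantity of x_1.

Utility is quasi-linear in x_2; the FOC for x_1 is 12/√x_1 = p_1/p_2.
Solve: √x_1 = 12·p_2/p_1, so x_1*(p_1,p_2) = (12·p_2/p_1)², and x_2* = (M − p_1·x_1*)/p_2.
Plugging in: x_1* = (12·1/5)² = 5.76.

x_1* = 5.76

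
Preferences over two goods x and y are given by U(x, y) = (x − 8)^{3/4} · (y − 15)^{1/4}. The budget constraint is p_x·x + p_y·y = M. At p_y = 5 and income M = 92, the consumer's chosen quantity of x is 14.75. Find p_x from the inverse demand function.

This is Cobb-Douglas in (x−8, y−15): tangency gives 0.75·p_y·(y−15) = 0.25·p_x·(x−8).
Substituting into the budget: x* = 8 + 0.75·(M − 8·p_x − 15·p_y)/p_x, and y* = 15 + 0.25·(…)/p_y.
Set x* = 14.75 in the demand function and solve for p_x: p_x = 1.

p_x = 1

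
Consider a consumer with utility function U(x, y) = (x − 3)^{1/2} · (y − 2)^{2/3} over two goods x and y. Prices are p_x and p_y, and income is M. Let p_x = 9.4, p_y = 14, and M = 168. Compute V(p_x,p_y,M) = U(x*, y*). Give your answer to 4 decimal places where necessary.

V = 6.2113

This is Cobb-Douglas in (x−3, y−2): tangency gives 0.5·p_y·(y−2) = 2/3·p_x·(x−3).
After buying the subsistence bundle (3, 2), a share 3/7 of the remaining income goes to x: x* = 3 + 3/7·(M − 3p_x − 2p_y)/p_x.
Discretionary income = 168 − 3·9.4 − 2·14 = 111.8; x* = 3 + 3/7·111.8/9.4 = 8.0973; y* = 2 + 4/7·111.8/14 = 6.5633.
Utility at the optimum: U(8.0973, 6.5633) = 6.2113.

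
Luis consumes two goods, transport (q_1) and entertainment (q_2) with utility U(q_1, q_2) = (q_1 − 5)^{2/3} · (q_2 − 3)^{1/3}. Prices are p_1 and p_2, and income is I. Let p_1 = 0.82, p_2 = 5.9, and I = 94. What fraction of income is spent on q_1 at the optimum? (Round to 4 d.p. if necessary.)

share on q_1 = 0.5557

MRS = 2·(q_2−3)/(q_1−5). Tangency with p_1/p_2 gives q_2−3 = (1/2)·(p_1/p_2)·(q_1−5).
After buying the subsistence bundle (5, 3), a share 2/3 of the remaining income goes to q_1: q_1* = 5 + 2/3·(I − 5p_1 − 3p_2)/p_1.
Discretionary income = 94 − 5·0.82 − 3·5.9 = 72.2; q_1* = 5 + 2/3·72.2/0.82 = 63.6992; q_2* = 3 + 1/3·72.2/5.9 = 7.0791.
Expenditure on q_1: 0.82·63.6992 = 52.2333; share = 0.5557.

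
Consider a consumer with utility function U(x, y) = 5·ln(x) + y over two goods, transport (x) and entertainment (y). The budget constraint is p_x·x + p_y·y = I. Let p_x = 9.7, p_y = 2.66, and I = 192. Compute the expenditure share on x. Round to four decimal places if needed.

MU_x = 5/x, MU_y = 1. Tangency: 5/x = p_x/p_y.
So x*(p_x,p_y) = 5·p_y/p_x, independent of income; and y* = (I − 5·p_y)/p_y.
At the given prices: x* = 5·2.66/9.7 = 1.3711, and y* = 67.1805.
Expenditure on x: 9.7·1.3711 = 13.3; share = 0.0693.

share on x = 0.0693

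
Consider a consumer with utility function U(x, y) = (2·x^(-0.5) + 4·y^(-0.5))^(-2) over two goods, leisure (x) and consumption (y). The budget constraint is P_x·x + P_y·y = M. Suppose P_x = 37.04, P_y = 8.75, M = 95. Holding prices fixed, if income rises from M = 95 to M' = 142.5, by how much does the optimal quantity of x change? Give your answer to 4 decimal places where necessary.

Δx* = 0.6473

MU_x ∝ 2·x^(-1.5), MU_y ∝ 4·y^(-1.5), so MRS = (1/2)·(y/x)^(1.5) = P_x/P_y.
Solve for the ratio: y/x = [2·P_x/P_y]^(2/3).
Substitute y = (y/x)·x into the budget: x* = M/(P_x + P_y·(y/x)).
Numerically y/x = 4.153957, so x* = 95/(37.04 + 8.75·4.153957) = 1.2945.
At M' = 142.5: x* = 1.9418. Change: 1.9418 − 1.2945 = 0.6473.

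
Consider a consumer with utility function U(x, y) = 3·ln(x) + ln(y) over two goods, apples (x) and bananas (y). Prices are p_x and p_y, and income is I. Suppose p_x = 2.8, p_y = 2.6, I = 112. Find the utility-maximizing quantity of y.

y* = 10.7692

At p_x=2.8, p_y=2.6, I=112: y* = 0.25·112/2.6 = 10.7692.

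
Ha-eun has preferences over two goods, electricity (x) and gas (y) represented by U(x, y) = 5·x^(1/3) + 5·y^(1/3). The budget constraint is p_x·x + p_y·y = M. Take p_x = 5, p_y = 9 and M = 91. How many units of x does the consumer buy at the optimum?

MRS = MU_x/MU_y = (y/x)^(2/3). Set equal to p_x/p_y.
Solve for the ratio: y/x = [p_x/p_y]^(1.5).
With the ratio pinned down, the budget gives x* = M/(p_x + p_y·(y/x)) and y* = (y/x)·x*.
Numerically y/x = 0.414087, so x* = 91/(5 + 9·0.414087) = 10.4277.

x* = 10.4277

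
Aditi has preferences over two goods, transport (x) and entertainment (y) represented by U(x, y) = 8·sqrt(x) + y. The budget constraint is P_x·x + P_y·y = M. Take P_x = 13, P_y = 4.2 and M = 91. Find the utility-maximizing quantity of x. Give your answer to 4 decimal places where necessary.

Set MRS = P_x/P_y: 4·x^(−1/2) = P_x/P_y.
Solve: √x = 4·P_y/P_x, so x*(P_x,P_y) = (4·P_y/P_x)², and y* = (M − P_x·x*)/P_y.
Plugging in: x* = (4·4.2/13)² = 1.6701.

x* = 1.6701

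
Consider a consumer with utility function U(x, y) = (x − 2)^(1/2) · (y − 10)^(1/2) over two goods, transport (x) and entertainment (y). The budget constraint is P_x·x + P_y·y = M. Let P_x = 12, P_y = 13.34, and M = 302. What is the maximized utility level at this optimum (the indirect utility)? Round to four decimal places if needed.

V = 5.7144

This is Cobb-Douglas in (x−2, y−10): tangency gives 0.5·P_y·(y−10) = 0.5·P_x·(x−2).
Substituting into the budget: x* = 2 + 0.5·(M − 2·P_x − 10·P_y)/P_x, and y* = 10 + 0.5·(…)/P_y.
Discretionary income = 302 − 2·12 − 10·13.34 = 144.6; x* = 2 + 0.5·144.6/12 = 8.025; y* = 10 + 0.5·144.6/13.34 = 15.4198.
Utility at the optimum: U(8.025, 15.4198) = 5.7144.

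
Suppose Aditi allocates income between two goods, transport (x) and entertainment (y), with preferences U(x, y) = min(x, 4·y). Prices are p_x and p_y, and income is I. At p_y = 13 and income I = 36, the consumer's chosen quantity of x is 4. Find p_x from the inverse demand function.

Leontief preferences: the optimum is at the kink where x/4 = y/1, i.e. y = (1/4)·x.
Budget: p_x·x + p_y·(1/4)·x = I, so (4·p_x + p_y)·x = 4·I.
Demand: x*(p_x,p_y,I) = 4·I/(4·p_x + p_y), y* = I/(4·p_x + p_y).
Set x* = 4 in the demand function and solve for p_x: p_x = 5.75.

p_x = 5.75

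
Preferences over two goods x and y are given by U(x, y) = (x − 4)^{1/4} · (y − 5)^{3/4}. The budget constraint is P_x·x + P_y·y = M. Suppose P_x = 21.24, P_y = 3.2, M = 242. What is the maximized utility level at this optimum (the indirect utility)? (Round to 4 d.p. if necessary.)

Let x' = x−4, y' = y−5. MRS = (1/3)·y'/x' = P_x/P_y.
Substituting into the budget: x* = 4 + 0.25·(M − 4·P_x − 5·P_y)/P_x, and y* = 5 + 0.75·(…)/P_y.
Discretionary income = 242 − 4·21.24 − 5·3.2 = 141.04; x* = 4 + 0.25·141.04/21.24 = 5.6601; y* = 5 + 0.75·141.04/3.2 = 38.0562.
Utility at the optimum: U(5.6601, 38.0562) = 15.6485.

V = 15.6485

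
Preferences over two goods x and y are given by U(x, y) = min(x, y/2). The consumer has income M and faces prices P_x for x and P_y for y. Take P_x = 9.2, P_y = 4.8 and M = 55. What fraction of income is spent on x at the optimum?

share on x = 0.4894

Leontief preferences: the optimum is at the kink where x/1 = y/2, i.e. y = 2·x.
Budget: P_x·x + P_y·2·x = M, so (P_x + 2·P_y)·x = M.
Demand: x*(P_x,P_y,M) = M/(P_x + 2·P_y), y* = 2·M/(P_x + 2·P_y).
Here 9.2 + 2·4.8 = 18.8, giving x* = 2.9255 and y* = 5.8511.
Expenditure on x: 9.2·2.9255 = 26.9149; share = 0.4894.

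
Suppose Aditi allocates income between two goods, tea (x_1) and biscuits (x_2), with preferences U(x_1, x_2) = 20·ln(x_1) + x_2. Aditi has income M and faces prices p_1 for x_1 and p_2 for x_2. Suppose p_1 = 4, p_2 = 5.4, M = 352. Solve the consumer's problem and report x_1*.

x_1* = 27

Set MRS = p_1/p_2: (20/x_1)/1 = p_1/p_2.
So x_1*(p_1,p_2) = 20·p_2/p_1, independent of income; and x_2* = (M − 20·p_2)/p_2.
At the given prices: x_1* = 20·5.4/4 = 27.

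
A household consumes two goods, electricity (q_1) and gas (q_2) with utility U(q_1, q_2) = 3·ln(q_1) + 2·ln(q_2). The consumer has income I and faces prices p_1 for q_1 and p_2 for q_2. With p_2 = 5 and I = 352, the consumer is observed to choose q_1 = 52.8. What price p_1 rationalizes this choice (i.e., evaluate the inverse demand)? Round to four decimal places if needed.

The MRS is (3/2)·q_2/q_1. Set MRS = p_1/p_2.
So 3·p_2·q_2 = 2·p_1·q_1; combined with the budget, a share 0.6 of income goes to q_1.
Demand: q_1*(p_1,p_2,I) = 0.6·I/p_1 and q_2* = 0.4·I/p_2.
Set q_1* = 52.8 in the demand function and solve for p_1: p_1 = 4.

p_1 = 4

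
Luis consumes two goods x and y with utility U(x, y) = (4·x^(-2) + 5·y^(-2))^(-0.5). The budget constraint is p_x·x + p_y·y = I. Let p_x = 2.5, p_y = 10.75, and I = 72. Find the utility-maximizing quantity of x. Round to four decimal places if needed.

MU_x ∝ 4·x^(-3), MU_y ∝ 5·y^(-3), so MRS = (4/5)·(y/x)^(3) = p_x/p_y.
Hence y/x = ((5/4)·p_x/p_y)^(1/(3)), i.e. raised to the 1/3 power.
With the ratio pinned down, the budget gives x* = I/(p_x + p_y·(y/x)) and y* = (y/x)·x*.
Numerically y/x = 0.662441, so x* = 72/(2.5 + 10.75·0.662441) = 7.4834.

x* = 7.4834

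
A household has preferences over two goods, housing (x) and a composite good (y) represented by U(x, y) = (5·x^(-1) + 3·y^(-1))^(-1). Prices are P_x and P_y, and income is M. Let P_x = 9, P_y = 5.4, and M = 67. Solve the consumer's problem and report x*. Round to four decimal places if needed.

With the ratio pinned down, the budget gives x* = M/(P_x + P_y·(y/x)) and y* = (y/x)·x*.
Numerically y/x = 1, so x* = 67/(9 + 5.4·1) = 4.6528.

x* = 4.6528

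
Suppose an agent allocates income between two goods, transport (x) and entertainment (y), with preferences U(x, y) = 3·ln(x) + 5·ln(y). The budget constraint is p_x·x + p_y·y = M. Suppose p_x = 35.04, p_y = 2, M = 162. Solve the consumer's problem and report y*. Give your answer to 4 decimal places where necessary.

y* = 50.625

At p_x=35.04, p_y=2, M=162: y* = 0.625·162/2 = 50.625.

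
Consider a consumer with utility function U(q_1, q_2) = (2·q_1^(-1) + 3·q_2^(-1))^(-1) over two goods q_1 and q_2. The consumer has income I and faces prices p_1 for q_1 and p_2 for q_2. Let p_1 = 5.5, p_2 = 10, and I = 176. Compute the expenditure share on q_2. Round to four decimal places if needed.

share on q_2 = 0.6228

MU_q_1 ∝ 2·q_1^(-2), MU_q_2 ∝ 3·q_2^(-2), so MRS = (2/3)·(q_2/q_1)^(2) = p_1/p_2.
Hence q_2/q_1 = ((3/2)·p_1/p_2)^(1/(2)), i.e. raised to the 0.5 power.
With the ratio pinned down, the budget gives q_1* = I/(p_1 + p_2·(q_2/q_1)) and q_2* = (q_2/q_1)·q_1*.
Numerically q_2/q_1 = 0.908295, so q_1* = 176/(5.5 + 10·0.908295) = 12.0689 and q_2* = 0.908295·12.0689 = 10.9621.
Expenditure on q_2: 10·10.9621 = 109.6211; share = 0.6228.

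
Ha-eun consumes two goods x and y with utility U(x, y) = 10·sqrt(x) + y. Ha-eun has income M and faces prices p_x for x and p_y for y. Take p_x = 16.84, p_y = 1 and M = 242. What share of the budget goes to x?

share on x = 0.0061

Utility is quasi-linear in y; the FOC for x is 5/√x = p_x/p_y.
Thus x* = (5·p_y/p_x)² — independent of M — with the rest of income spent on y.
Plugging in: x* = (5·1/16.84)² = 0.0882, y* = 240.5154.
Expenditure on x: 16.84·0.0882 = 1.4846; share = 0.0061.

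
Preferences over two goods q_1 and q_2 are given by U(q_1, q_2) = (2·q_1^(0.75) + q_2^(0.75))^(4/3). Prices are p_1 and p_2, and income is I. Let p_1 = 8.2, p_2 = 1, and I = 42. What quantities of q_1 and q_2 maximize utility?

MU_q_1 ∝ 2·q_1^(-0.25), MU_q_2 ∝ q_2^(-0.25), so MRS = 2·(q_2/q_1)^(0.25) = p_1/p_2.
Hence q_2/q_1 = ((1/2)·p_1/p_2)^(1/(0.25)), i.e. raised to the 4 power.
Substitute q_2 = (q_2/q_1)·q_1 into the budget: q_1* = I/(p_1 + p_2·(q_2/q_1)).
Numerically q_2/q_1 = 282.5761, so q_1* = 42/(8.2 + 1·282.5761) = 0.1444 and q_2* = 282.5761·0.1444 = 40.8156.

q_1* = 0.1444, q_2* = 40.8156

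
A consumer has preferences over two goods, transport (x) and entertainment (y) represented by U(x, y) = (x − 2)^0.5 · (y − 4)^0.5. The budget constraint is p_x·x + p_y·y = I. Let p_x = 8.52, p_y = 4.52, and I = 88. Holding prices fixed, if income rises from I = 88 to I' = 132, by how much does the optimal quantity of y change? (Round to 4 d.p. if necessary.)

Δy* = 4.8673

Discretionary income = 88 − 2·8.52 − 4·4.52 = 52.88; y* = 4 + 0.5·52.88/4.52 = 9.8496.
At I' = 132: y* = 14.7168. Change: 14.7168 − 9.8496 = 4.8673.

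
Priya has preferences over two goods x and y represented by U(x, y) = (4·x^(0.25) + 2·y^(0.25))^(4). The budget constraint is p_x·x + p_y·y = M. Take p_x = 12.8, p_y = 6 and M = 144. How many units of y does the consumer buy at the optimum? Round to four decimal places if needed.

y* = 8.1151

From the CES first-order condition, 2·(y/x)^(0.75) = p_x/p_y.
Solve for the ratio: y/x = [(1/2)·p_x/p_y]^(4/3).
With the ratio pinned down, the budget gives x* = M/(p_x + p_y·(y/x)) and y* = (y/x)·x*.
Numerically y/x = 1.089862, so x* = 144/(12.8 + 6·1.089862) = 7.446 and y* = 1.089862·7.446 = 8.1151.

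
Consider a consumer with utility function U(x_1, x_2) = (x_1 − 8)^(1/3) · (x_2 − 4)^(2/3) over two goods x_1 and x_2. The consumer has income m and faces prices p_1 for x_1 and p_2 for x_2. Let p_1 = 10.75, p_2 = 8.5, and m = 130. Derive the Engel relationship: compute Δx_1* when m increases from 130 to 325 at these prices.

Let x_1' = x_1−8, x_2' = x_2−4. MRS = (1/2)·x_2'/x_1' = p_1/p_2.
Substituting into the budget: x_1* = 8 + 1/3·(m − 8·p_1 − 4·p_2)/p_1, and x_2* = 4 + 2/3·(…)/p_2.
Discretionary income = 130 − 8·10.75 − 4·8.5 = 10; x_1* = 8 + 1/3·10/10.75 = 8.3101.
At m' = 325: x_1* = 14.3566. Change: 14.3566 − 8.3101 = 6.0465.

Δx_1* = 6.0465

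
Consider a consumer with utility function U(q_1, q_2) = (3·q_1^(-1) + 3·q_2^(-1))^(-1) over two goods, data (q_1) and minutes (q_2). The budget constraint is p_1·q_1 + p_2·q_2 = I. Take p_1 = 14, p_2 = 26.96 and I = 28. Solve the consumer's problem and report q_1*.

With the ratio pinned down, the budget gives q_1* = I/(p_1 + p_2·(q_2/q_1)) and q_2* = (q_2/q_1)·q_1*.
Numerically q_2/q_1 = 0.720616, so q_1* = 28/(14 + 26.96·0.720616) = 0.8376.

q_1* = 0.8376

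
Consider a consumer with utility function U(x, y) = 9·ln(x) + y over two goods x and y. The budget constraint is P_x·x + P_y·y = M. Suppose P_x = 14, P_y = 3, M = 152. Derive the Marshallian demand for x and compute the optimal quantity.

Set MRS = P_x/P_y: (9/x)/1 = P_x/P_y.
So x*(P_x,P_y) = 9·P_y/P_x, independent of income; and y* = (M − 9·P_y)/P_y.
At the given prices: x* = 9·3/14 = 1.9286.

x* = 1.9286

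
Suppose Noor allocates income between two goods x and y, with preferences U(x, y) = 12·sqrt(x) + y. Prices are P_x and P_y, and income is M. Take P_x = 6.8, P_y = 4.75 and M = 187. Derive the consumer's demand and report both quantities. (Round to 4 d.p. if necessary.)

MU_x = 6/√x, MU_y = 1. Tangency: 6/√x = P_x/P_y.
Solve: √x = 6·P_y/P_x, so x*(P_x,P_y) = (6·P_y/P_x)², and y* = (M − P_x·x*)/P_y.
Plugging in: x* = (6·4.75/6.8)² = 17.566, y* = 14.2214.

x* = 17.566, y* = 14.2214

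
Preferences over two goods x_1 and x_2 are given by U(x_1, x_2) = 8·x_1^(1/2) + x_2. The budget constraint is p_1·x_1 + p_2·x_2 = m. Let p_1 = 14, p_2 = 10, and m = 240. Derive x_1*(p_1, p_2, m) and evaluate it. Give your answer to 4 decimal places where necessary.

Utility is quasi-linear in x_2; the FOC for x_1 is 4/√x_1 = p_1/p_2.
Thus x_1* = (4·p_2/p_1)² — independent of m — with the rest of income spent on x_2.
Plugging in: x_1* = (4·10/14)² = 8.1633.

x_1* = 8.1633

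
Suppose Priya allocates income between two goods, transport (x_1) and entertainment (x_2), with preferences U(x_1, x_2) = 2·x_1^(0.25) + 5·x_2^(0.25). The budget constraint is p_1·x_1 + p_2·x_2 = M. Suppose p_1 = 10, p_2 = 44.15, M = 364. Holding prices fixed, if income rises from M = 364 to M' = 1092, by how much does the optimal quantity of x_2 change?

MRS = MU_x_1/MU_x_2 = (2/5)·(x_2/x_1)^(0.75). Set equal to p_1/p_2.
Hence x_2/x_1 = ((5/2)·p_1/p_2)^(1/(0.75)), i.e. raised to the 4/3 power.
With the ratio pinned down, the budget gives x_1* = M/(p_1 + p_2·(x_2/x_1)) and x_2* = (x_2/x_1)·x_1*.
Numerically x_2/x_1 = 0.468467, so x_1* = 364/(10 + 44.15·0.468467) = 11.8633 and x_2* = 0.468467·11.8633 = 5.5576.
At M' = 1092: x_2* = 16.6727. Change: 16.6727 − 5.5576 = 11.1151.

Δx_2* = 11.1151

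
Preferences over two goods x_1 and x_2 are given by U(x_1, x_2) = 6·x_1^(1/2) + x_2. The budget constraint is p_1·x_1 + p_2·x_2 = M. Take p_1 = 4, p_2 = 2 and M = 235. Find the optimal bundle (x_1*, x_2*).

Utility is quasi-linear in x_2; the FOC for x_1 is 3/√x_1 = p_1/p_2.
Thus x_1* = (3·p_2/p_1)² — independent of M — with the rest of income spent on x_2.
Plugging in: x_1* = (3·2/4)² = 2.25, x_2* = 113.

x_1* = 2.25, x_2* = 113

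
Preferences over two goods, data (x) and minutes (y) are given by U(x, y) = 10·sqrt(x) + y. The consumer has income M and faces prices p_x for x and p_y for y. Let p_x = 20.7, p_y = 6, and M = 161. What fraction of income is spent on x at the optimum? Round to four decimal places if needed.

share on x = 0.2701

Set MRS = p_x/p_y: 5·x^(−1/2) = p_x/p_y.
Thus x* = (5·p_y/p_x)² — independent of M — with the rest of income spent on y.
Plugging in: x* = (5·6/20.7)² = 2.1004, y* = 19.587.
Expenditure on x: 20.7·2.1004 = 43.4783; share = 0.2701.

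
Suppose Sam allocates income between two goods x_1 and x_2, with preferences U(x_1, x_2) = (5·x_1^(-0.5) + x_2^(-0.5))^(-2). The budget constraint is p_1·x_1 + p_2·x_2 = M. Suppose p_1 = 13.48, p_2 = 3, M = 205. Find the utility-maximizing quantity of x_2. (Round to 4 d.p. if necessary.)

Numerically x_2/x_1 = 0.931249, so x_1* = 205/(13.48 + 3·0.931249) = 12.597 and x_2* = 0.931249·12.597 = 11.7309.

x_2* = 11.7309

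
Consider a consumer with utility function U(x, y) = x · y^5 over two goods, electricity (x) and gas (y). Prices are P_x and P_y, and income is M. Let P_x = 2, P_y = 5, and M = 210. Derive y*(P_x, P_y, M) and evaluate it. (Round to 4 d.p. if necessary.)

y* = 35

Tangency: MRS = (1/5)·y/x = P_x/P_y.
So P_y·y = 5·P_x·x; combined with the budget, a share 1/6 of income goes to x.
Demand: x*(P_x,P_y,M) = 1/6·M/P_x and y* = 5/6·M/P_y.
At P_x=2, P_y=5, M=210: y* = 5/6·210/5 = 35.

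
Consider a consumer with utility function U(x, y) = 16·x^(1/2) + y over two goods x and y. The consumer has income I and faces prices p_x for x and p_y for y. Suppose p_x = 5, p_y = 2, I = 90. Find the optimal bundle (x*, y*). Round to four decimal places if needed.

Set MRS = p_x/p_y: 8·x^(−1/2) = p_x/p_y.
Thus x* = (8·p_y/p_x)² — independent of I — with the rest of income spent on y.
Plugging in: x* = (8·2/5)² = 10.24, y* = 19.4.

x* = 10.24, y* = 19.4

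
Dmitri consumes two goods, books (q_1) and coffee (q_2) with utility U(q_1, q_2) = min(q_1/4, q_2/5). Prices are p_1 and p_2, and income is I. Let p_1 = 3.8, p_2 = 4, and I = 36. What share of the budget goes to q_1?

share on q_1 = 0.4318

With perfect complements, no substitution: consume in ratio q_1:q_2 = 4:5.
Budget: p_1·q_1 + p_2·(5/4)·q_1 = I, so (4·p_1 + 5·p_2)·q_1 = 4·I.
Demand: q_1*(p_1,p_2,I) = 4·I/(4·p_1 + 5·p_2), q_2* = 5·I/(4·p_1 + 5·p_2).
Here 4·3.8 + 5·4 = 35.2, giving q_1* = 4.0909 and q_2* = 5.1136.
Expenditure on q_1: 3.8·4.0909 = 15.5455; share = 0.4318.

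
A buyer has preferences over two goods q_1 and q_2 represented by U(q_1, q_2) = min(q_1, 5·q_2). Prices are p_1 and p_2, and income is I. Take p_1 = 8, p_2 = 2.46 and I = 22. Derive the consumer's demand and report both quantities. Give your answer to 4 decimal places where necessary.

q_1* = 2.5907, q_2* = 0.5181

Leontief preferences: the optimum is at the kink where q_1/5 = q_2/1, i.e. q_2 = (1/5)·q_1.
Budget: p_1·q_1 + p_2·(1/5)·q_1 = I, so (5·p_1 + p_2)·q_1 = 5·I.
Demand: q_1*(p_1,p_2,I) = 5·I/(5·p_1 + p_2), q_2* = I/(5·p_1 + p_2).
Here 5·8 + 2.46 = 42.46, giving q_1* = 2.5907 and q_2* = 0.5181.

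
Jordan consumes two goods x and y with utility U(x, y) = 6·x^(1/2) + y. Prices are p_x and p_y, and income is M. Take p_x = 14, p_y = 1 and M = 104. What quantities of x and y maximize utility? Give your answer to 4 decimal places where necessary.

x* = 0.0459, y* = 103.3571

Set MRS = p_x/p_y: 3·x^(−1/2) = p_x/p_y.
Thus x* = (3·p_y/p_x)² — independent of M — with the rest of income spent on y.
Plugging in: x* = (3·1/14)² = 0.0459, y* = 103.3571.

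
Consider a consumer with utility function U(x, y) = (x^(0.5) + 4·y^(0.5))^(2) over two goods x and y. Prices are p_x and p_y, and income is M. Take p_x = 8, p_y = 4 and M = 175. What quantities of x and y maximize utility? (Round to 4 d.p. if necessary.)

x* = 0.6629, y* = 42.4242

Numerically y/x = 64, so x* = 175/(8 + 4·64) = 0.6629 and y* = 64·0.6629 = 42.4242.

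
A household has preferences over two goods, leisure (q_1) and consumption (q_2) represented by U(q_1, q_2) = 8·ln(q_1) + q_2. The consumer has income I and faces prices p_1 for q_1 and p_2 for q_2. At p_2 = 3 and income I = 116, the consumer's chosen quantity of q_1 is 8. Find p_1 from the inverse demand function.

p_1 = 3

Set MRS = p_1/p_2: (8/q_1)/1 = p_1/p_2.
So q_1*(p_1,p_2) = 8·p_2/p_1, independent of income; and q_2* = (I − 8·p_2)/p_2.
Set q_1* = 8 in the demand function and solve for p_1: p_1 = 3.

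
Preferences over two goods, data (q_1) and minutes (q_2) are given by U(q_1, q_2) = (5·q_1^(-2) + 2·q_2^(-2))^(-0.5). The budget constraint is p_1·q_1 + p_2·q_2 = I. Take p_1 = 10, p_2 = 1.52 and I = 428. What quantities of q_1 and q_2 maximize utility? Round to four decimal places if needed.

From the CES first-order condition, (5/2)·(q_2/q_1)^(3) = p_1/p_2.
Hence q_2/q_1 = ((2/5)·p_1/p_2)^(1/(3)), i.e. raised to the 1/3 power.
With the ratio pinned down, the budget gives q_1* = I/(p_1 + p_2·(q_2/q_1)) and q_2* = (q_2/q_1)·q_1*.
Numerically q_2/q_1 = 1.380614, so q_1* = 428/(10 + 1.52·1.380614) = 35.3762 and q_2* = 1.380614·35.3762 = 48.8408.

q_1* = 35.3762, q_2* = 48.8408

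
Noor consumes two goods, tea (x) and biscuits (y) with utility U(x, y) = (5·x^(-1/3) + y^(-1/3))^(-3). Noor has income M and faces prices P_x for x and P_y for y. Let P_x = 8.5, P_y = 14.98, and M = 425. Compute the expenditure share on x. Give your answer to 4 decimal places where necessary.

MRS = MU_x/MU_y = 5·(y/x)^(4/3). Set equal to P_x/P_y.
Solve for the ratio: y/x = [(1/5)·P_x/P_y]^(0.75).
Substitute y = (y/x)·x into the budget: x* = M/(P_x + P_y·(y/x)).
Numerically y/x = 0.195525, so x* = 425/(8.5 + 14.98·0.195525) = 37.1862 and y* = 0.195525·37.1862 = 7.2708.
Expenditure on x: 8.5·37.1862 = 316.0828; share = 0.7437.

share on x = 0.7437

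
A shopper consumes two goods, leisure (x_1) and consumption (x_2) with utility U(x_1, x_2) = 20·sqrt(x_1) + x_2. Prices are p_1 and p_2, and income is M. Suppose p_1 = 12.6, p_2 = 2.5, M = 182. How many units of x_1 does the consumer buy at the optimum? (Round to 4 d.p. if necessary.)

x_1* = 3.9368

Utility is quasi-linear in x_2; the FOC for x_1 is 10/√x_1 = p_1/p_2.
Thus x_1* = (10·p_2/p_1)² — independent of M — with the rest of income spent on x_2.
Plugging in: x_1* = (10·2.5/12.6)² = 3.9368.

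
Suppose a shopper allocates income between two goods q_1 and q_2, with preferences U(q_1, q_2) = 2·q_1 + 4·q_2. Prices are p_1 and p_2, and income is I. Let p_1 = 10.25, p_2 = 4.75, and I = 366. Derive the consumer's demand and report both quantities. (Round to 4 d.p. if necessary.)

q_2 gives more utility per dollar, so spend all income on q_2: q_2* = I/p_2, q_1* = 0.
Numerically: q_1* = 0, q_2* = 77.0526.

q_1* = 0, q_2* = 77.0526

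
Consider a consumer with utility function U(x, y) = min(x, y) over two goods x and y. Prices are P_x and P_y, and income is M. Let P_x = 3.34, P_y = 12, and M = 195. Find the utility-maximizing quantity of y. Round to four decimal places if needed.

With perfect complements, no substitution: consume in ratio x:y = 1:1.
Budget: P_x·x + P_y·x = M, so (P_x + P_y)·x = M.
Demand: x*(P_x,P_y,M) = M/(P_x + P_y), y* = M/(P_x + P_y).
Here 3.34 + 12 = 15.34, giving y* = 12.7119.

y* = 12.7119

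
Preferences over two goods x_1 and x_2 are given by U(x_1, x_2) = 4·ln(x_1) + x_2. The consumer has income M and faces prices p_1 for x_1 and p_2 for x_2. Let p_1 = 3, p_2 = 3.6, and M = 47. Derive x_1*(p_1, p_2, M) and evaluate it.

So x_1*(p_1,p_2) = 4·p_2/p_1, independent of income; and x_2* = (M − 4·p_2)/p_2.
At the given prices: x_1* = 4·3.6/3 = 4.8.

x_1* = 4.8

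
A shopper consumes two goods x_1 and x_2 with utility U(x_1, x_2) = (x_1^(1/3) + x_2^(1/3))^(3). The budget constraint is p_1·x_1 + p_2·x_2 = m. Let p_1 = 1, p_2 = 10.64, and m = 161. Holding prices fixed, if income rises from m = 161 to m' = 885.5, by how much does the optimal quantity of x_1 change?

Δx_1* = 554.5054

With the ratio pinned down, the budget gives x_1* = m/(p_1 + p_2·(x_2/x_1)) and x_2* = (x_2/x_1)·x_1*.
Numerically x_2/x_1 = 0.028813, so x_1* = 161/(1 + 10.64·0.028813) = 123.2234.
At m' = 885.5: x_1* = 677.7289. Change: 677.7289 − 123.2234 = 554.5054.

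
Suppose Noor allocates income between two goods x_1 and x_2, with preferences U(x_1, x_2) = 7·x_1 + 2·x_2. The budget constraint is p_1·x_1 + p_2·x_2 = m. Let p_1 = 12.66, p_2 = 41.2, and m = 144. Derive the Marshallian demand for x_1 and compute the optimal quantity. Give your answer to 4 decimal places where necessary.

x_1* = 11.3744

Linear utility — the consumer picks whichever good has higher MU/price: 7/12.66 = 0.5529 vs 2/41.2 = 0.0485.
x_1 gives more utility per dollar, so spend all income on x_1: x_1* = m/p_1, x_2* = 0.
Numerically: x_1* = 11.3744, x_2* = 0.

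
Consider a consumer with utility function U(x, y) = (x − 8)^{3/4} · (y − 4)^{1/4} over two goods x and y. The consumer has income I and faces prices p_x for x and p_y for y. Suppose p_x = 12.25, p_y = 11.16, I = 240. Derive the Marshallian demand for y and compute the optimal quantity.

MRS = 3·(y−4)/(x−8). Tangency with p_x/p_y gives y−4 = (1/3)·(p_x/p_y)·(x−8).
After buying the subsistence bundle (8, 4), a share 0.75 of the remaining income goes to x: x* = 8 + 0.75·(I − 8p_x − 4p_y)/p_x.
Discretionary income = 240 − 8·12.25 − 4·11.16 = 97.36; y* = 4 + 0.25·97.36/11.16 = 6.181.

y* = 6.181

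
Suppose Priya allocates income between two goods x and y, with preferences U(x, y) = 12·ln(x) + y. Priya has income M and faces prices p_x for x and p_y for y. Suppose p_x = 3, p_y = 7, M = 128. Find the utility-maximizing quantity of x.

MU_x = 12/x, MU_y = 1. Tangency: 12/x = p_x/p_y.
So x*(p_x,p_y) = 12·p_y/p_x, independent of income; and y* = (M − 12·p_y)/p_y.
At the given prices: x* = 12·7/3 = 28.

x* = 28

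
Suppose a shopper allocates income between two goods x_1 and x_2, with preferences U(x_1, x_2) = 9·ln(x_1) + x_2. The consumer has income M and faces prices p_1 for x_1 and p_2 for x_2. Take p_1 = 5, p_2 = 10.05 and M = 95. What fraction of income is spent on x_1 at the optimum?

share on x_1 = 0.9521

MU_x_1 = 9/x_1, MU_x_2 = 1. Tangency: 9/x_1 = p_1/p_2.
So x_1*(p_1,p_2) = 9·p_2/p_1, independent of income; and x_2* = (M − 9·p_2)/p_2.
At the given prices: x_1* = 9·10.05/5 = 18.09, and x_2* = 0.4527.
Expenditure on x_1: 5·18.09 = 90.45; share = 0.9521.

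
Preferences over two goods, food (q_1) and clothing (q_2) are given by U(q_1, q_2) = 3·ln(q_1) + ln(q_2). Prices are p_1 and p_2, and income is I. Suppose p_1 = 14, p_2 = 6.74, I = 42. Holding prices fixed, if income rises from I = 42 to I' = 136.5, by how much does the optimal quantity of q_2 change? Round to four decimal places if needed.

Demand: q_1*(p_1,p_2,I) = 0.75·I/p_1 and q_2* = 0.25·I/p_2.
At p_1=14, p_2=6.74, I=42: q_2* = 0.25·42/6.74 = 1.5579.
At I' = 136.5: q_2* = 5.0631. Change: 5.0631 − 1.5579 = 3.5052.

Δq_2* = 3.5052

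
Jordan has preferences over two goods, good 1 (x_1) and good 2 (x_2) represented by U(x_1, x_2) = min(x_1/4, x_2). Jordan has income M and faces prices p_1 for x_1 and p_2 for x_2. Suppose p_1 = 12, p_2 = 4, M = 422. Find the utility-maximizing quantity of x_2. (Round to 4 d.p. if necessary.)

With perfect complements, no substitution: consume in ratio x_1:x_2 = 4:1.
Budget: p_1·x_1 + p_2·(1/4)·x_1 = M, so (4·p_1 + p_2)·x_1 = 4·M.
Demand: x_1*(p_1,p_2,M) = 4·M/(4·p_1 + p_2), x_2* = M/(4·p_1 + p_2).
Here 4·12 + 4 = 52, giving x_2* = 8.1154.

x_2* = 8.1154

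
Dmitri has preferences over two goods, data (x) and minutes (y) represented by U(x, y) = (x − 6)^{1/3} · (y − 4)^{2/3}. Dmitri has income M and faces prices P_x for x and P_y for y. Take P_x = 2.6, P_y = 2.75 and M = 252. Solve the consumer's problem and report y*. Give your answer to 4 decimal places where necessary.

y* = 58.6424

Let x' = x−6, y' = y−4. MRS = (1/2)·y'/x' = P_x/P_y.
Substituting into the budget: x* = 6 + 1/3·(M − 6·P_x − 4·P_y)/P_x, and y* = 4 + 2/3·(…)/P_y.
Discretionary income = 252 − 6·2.6 − 4·2.75 = 225.4; y* = 4 + 2/3·225.4/2.75 = 58.6424.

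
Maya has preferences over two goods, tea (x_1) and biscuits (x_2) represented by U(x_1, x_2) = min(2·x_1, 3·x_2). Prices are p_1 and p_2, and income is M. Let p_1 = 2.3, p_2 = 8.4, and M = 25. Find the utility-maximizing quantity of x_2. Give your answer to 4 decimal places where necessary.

With perfect complements, no substitution: consume in ratio x_1:x_2 = 3:2.
Budget: p_1·x_1 + p_2·(2/3)·x_1 = M, so (3·p_1 + 2·p_2)·x_1 = 3·M.
Demand: x_1*(p_1,p_2,M) = 3·M/(3·p_1 + 2·p_2), x_2* = 2·M/(3·p_1 + 2·p_2).
Here 3·2.3 + 2·8.4 = 23.7, giving x_2* = 2.1097.

x_2* = 2.1097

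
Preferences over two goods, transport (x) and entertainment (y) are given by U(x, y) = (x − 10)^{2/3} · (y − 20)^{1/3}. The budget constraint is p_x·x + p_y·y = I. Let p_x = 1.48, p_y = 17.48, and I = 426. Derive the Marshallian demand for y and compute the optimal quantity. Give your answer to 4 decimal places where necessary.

y* = 21.1747

Let x' = x−10, y' = y−20. MRS = 2·y'/x' = p_x/p_y.
After buying the subsistence bundle (10, 20), a share 2/3 of the remaining income goes to x: x* = 10 + 2/3·(I − 10p_x − 20p_y)/p_x.
Discretionary income = 426 − 10·1.48 − 20·17.48 = 61.6; y* = 20 + 1/3·61.6/17.48 = 21.1747.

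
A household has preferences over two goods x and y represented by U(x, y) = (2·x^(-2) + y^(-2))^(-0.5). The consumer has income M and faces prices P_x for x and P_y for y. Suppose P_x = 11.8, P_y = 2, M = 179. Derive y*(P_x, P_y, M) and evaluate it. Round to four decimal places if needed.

y* = 17.5016

From the CES first-order condition, 2·(y/x)^(3) = P_x/P_y.
Hence y/x = ((1/2)·P_x/P_y)^(1/(3)), i.e. raised to the 1/3 power.
Substitute y = (y/x)·x into the budget: x* = M/(P_x + P_y·(y/x)).
Numerically y/x = 1.434192, so x* = 179/(11.8 + 2·1.434192) = 12.2031 and y* = 1.434192·12.2031 = 17.5016.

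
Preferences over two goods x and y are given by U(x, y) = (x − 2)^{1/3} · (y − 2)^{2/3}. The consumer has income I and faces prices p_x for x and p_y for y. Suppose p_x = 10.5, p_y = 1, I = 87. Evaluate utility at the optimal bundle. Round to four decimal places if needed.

Discretionary income = 87 − 2·10.5 − 2·1 = 64; x* = 2 + 1/3·64/10.5 = 4.0317; y* = 2 + 2/3·64/1 = 44.6667.
Utility at the optimum: U(4.0317, 44.6667) = 15.465.

V = 15.465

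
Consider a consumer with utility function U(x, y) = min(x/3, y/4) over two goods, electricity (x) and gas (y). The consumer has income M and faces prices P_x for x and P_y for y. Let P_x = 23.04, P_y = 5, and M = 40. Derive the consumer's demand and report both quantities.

Leontief preferences: the optimum is at the kink where x/3 = y/4, i.e. y = (4/3)·x.
Budget: P_x·x + P_y·(4/3)·x = M, so (3·P_x + 4·P_y)·x = 3·M.
Demand: x*(P_x,P_y,M) = 3·M/(3·P_x + 4·P_y), y* = 4·M/(3·P_x + 4·P_y).
Here 3·23.04 + 4·5 = 89.12, giving x* = 1.3465 and y* = 1.7953.

x* = 1.3465, y* = 1.7953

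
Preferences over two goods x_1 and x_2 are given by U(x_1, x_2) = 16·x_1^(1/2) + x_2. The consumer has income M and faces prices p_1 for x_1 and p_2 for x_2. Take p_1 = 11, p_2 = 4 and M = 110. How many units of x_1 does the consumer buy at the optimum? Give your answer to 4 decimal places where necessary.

Utility is quasi-linear in x_2; the FOC for x_1 is 8/√x_1 = p_1/p_2.
Thus x_1* = (8·p_2/p_1)² — independent of M — with the rest of income spent on x_2.
Plugging in: x_1* = (8·4/11)² = 8.4628.

x_1* = 8.4628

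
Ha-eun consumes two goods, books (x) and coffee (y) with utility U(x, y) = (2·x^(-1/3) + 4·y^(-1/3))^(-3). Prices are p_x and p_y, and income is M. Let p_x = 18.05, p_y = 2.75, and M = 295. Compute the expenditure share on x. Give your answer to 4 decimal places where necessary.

share on x = 0.4876

With the ratio pinned down, the budget gives x* = M/(p_x + p_y·(y/x)) and y* = (y/x)·x*.
Numerically y/x = 6.896534, so x* = 295/(18.05 + 2.75·6.896534) = 7.9696 and y* = 6.896534·7.9696 = 54.9629.
Expenditure on x: 18.05·7.9696 = 143.852; share = 0.4876.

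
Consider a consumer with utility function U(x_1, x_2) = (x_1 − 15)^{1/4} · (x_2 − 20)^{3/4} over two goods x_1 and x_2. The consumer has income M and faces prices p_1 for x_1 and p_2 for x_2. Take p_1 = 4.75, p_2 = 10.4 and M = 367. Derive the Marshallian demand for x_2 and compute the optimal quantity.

x_2* = 26.3281

Let x_1' = x_1−15, x_2' = x_2−20. MRS = (1/3)·x_2'/x_1' = p_1/p_2.
After buying the subsistence bundle (15, 20), a share 0.25 of the remaining income goes to x_1: x_1* = 15 + 0.25·(M − 15p_1 − 20p_2)/p_1.
Discretionary income = 367 − 15·4.75 − 20·10.4 = 87.75; x_2* = 20 + 0.75·87.75/10.4 = 26.3281.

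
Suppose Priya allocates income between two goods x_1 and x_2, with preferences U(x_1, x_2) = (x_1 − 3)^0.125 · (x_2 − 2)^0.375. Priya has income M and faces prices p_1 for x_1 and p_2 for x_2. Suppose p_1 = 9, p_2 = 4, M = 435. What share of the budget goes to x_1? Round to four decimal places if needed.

This is Cobb-Douglas in (x_1−3, x_2−2): tangency gives 0.125·p_2·(x_2−2) = 0.375·p_1·(x_1−3).
After buying the subsistence bundle (3, 2), a share 0.25 of the remaining income goes to x_1: x_1* = 3 + 0.25·(M − 3p_1 − 2p_2)/p_1.
Discretionary income = 435 − 3·9 − 2·4 = 400; x_1* = 3 + 0.25·400/9 = 14.1111; x_2* = 2 + 0.75·400/4 = 77.
Expenditure on x_1: 9·14.1111 = 127; share = 0.292.

share on x_1 = 0.292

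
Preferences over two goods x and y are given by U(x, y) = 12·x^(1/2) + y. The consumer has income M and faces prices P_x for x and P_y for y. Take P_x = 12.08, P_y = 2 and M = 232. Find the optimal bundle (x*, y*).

Solve: √x = 6·P_y/P_x, so x*(P_x,P_y) = (6·P_y/P_x)², and y* = (M − P_x·x*)/P_y.
Plugging in: x* = (6·2/12.08)² = 0.9868, y* = 110.0397.

x* = 0.9868, y* = 110.0397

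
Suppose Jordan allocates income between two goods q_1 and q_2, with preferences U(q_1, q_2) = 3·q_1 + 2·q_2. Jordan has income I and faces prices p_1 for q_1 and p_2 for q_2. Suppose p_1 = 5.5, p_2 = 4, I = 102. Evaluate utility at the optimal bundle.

V = 55.6364

Linear utility — the consumer picks whichever good has higher MU/price: 3/5.5 = 0.5455 vs 2/4 = 0.5.
q_1 gives more utility per dollar, so spend all income on q_1: q_1* = I/p_1, q_2* = 0.
Numerically: q_1* = 18.5455, q_2* = 0.
Utility at the optimum: U(18.5455, 0) = 55.6364.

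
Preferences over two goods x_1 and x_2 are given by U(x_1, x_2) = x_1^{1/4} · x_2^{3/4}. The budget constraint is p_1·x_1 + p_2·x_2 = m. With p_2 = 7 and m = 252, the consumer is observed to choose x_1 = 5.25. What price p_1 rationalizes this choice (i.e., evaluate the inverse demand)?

MU_x_1/MU_x_2 = (0.25·x_2)/(0.75·x_1); tangency sets this equal to p_1/p_2.
Rearranging, p_2·x_2 = 3·p_1·x_1. Substituting into the budget gives p_1·x_1·(1 + 3) = m.
Demand: x_1*(p_1,p_2,m) = 0.25·m/p_1 and x_2* = 0.75·m/p_2.
Set x_1* = 5.25 in the demand function and solve for p_1: p_1 = 12.

p_1 = 12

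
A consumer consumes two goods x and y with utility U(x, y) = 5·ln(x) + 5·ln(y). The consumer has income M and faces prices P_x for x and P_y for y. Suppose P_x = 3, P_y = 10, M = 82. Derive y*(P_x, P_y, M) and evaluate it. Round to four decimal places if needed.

y* = 4.1

Tangency: MRS = y/x = P_x/P_y.
Rearranging, P_y·y = P_x·x. Substituting into the budget gives P_x·x·(1 + 1) = M.
Demand: x*(P_x,P_y,M) = 0.5·M/P_x and y* = 0.5·M/P_y.
At P_x=3, P_y=10, M=82: y* = 0.5·82/10 = 4.1.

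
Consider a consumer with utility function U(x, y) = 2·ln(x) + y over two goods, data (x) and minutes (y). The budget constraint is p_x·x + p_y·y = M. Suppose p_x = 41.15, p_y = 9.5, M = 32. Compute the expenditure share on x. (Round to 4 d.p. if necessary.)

share on x = 0.5938

MU_x = 2/x, MU_y = 1. Tangency: 2/x = p_x/p_y.
So x*(p_x,p_y) = 2·p_y/p_x, independent of income; and y* = (M − 2·p_y)/p_y.
At the given prices: x* = 2·9.5/41.15 = 0.4617, and y* = 1.3684.
Expenditure on x: 41.15·0.4617 = 19; share = 0.5938.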